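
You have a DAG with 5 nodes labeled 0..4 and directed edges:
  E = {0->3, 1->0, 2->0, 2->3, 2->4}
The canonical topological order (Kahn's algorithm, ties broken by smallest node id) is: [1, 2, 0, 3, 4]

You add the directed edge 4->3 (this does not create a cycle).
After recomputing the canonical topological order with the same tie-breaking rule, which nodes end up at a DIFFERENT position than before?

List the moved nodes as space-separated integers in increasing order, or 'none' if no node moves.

Old toposort: [1, 2, 0, 3, 4]
Added edge 4->3
Recompute Kahn (smallest-id tiebreak):
  initial in-degrees: [2, 0, 0, 3, 1]
  ready (indeg=0): [1, 2]
  pop 1: indeg[0]->1 | ready=[2] | order so far=[1]
  pop 2: indeg[0]->0; indeg[3]->2; indeg[4]->0 | ready=[0, 4] | order so far=[1, 2]
  pop 0: indeg[3]->1 | ready=[4] | order so far=[1, 2, 0]
  pop 4: indeg[3]->0 | ready=[3] | order so far=[1, 2, 0, 4]
  pop 3: no out-edges | ready=[] | order so far=[1, 2, 0, 4, 3]
New canonical toposort: [1, 2, 0, 4, 3]
Compare positions:
  Node 0: index 2 -> 2 (same)
  Node 1: index 0 -> 0 (same)
  Node 2: index 1 -> 1 (same)
  Node 3: index 3 -> 4 (moved)
  Node 4: index 4 -> 3 (moved)
Nodes that changed position: 3 4

Answer: 3 4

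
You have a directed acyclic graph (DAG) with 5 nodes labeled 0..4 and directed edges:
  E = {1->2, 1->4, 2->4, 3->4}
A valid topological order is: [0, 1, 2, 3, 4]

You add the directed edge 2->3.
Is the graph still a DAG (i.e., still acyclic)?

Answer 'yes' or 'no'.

Given toposort: [0, 1, 2, 3, 4]
Position of 2: index 2; position of 3: index 3
New edge 2->3: forward
Forward edge: respects the existing order. Still a DAG, same toposort still valid.
Still a DAG? yes

Answer: yes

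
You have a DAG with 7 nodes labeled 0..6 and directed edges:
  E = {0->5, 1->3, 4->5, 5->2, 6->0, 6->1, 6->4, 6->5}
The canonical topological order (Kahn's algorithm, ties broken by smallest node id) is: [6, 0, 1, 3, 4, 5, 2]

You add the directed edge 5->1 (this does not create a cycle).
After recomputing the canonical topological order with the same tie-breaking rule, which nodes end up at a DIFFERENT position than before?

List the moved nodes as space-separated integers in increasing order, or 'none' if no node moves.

Answer: 1 2 3 4 5

Derivation:
Old toposort: [6, 0, 1, 3, 4, 5, 2]
Added edge 5->1
Recompute Kahn (smallest-id tiebreak):
  initial in-degrees: [1, 2, 1, 1, 1, 3, 0]
  ready (indeg=0): [6]
  pop 6: indeg[0]->0; indeg[1]->1; indeg[4]->0; indeg[5]->2 | ready=[0, 4] | order so far=[6]
  pop 0: indeg[5]->1 | ready=[4] | order so far=[6, 0]
  pop 4: indeg[5]->0 | ready=[5] | order so far=[6, 0, 4]
  pop 5: indeg[1]->0; indeg[2]->0 | ready=[1, 2] | order so far=[6, 0, 4, 5]
  pop 1: indeg[3]->0 | ready=[2, 3] | order so far=[6, 0, 4, 5, 1]
  pop 2: no out-edges | ready=[3] | order so far=[6, 0, 4, 5, 1, 2]
  pop 3: no out-edges | ready=[] | order so far=[6, 0, 4, 5, 1, 2, 3]
New canonical toposort: [6, 0, 4, 5, 1, 2, 3]
Compare positions:
  Node 0: index 1 -> 1 (same)
  Node 1: index 2 -> 4 (moved)
  Node 2: index 6 -> 5 (moved)
  Node 3: index 3 -> 6 (moved)
  Node 4: index 4 -> 2 (moved)
  Node 5: index 5 -> 3 (moved)
  Node 6: index 0 -> 0 (same)
Nodes that changed position: 1 2 3 4 5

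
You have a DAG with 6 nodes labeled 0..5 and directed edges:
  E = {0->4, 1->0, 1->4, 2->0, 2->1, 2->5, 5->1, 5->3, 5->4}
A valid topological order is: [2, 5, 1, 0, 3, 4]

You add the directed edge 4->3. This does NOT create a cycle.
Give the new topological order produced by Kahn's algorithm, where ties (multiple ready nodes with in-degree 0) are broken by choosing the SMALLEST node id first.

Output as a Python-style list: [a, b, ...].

Old toposort: [2, 5, 1, 0, 3, 4]
Added edge: 4->3
Position of 4 (5) > position of 3 (4). Must reorder: 4 must now come before 3.
Run Kahn's algorithm (break ties by smallest node id):
  initial in-degrees: [2, 2, 0, 2, 3, 1]
  ready (indeg=0): [2]
  pop 2: indeg[0]->1; indeg[1]->1; indeg[5]->0 | ready=[5] | order so far=[2]
  pop 5: indeg[1]->0; indeg[3]->1; indeg[4]->2 | ready=[1] | order so far=[2, 5]
  pop 1: indeg[0]->0; indeg[4]->1 | ready=[0] | order so far=[2, 5, 1]
  pop 0: indeg[4]->0 | ready=[4] | order so far=[2, 5, 1, 0]
  pop 4: indeg[3]->0 | ready=[3] | order so far=[2, 5, 1, 0, 4]
  pop 3: no out-edges | ready=[] | order so far=[2, 5, 1, 0, 4, 3]
  Result: [2, 5, 1, 0, 4, 3]

Answer: [2, 5, 1, 0, 4, 3]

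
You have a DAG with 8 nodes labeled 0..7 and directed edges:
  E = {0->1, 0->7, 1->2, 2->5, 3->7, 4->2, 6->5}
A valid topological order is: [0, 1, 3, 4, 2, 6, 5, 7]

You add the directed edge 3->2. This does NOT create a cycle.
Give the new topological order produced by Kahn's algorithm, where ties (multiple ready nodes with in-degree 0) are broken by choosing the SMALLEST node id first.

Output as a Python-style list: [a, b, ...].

Answer: [0, 1, 3, 4, 2, 6, 5, 7]

Derivation:
Old toposort: [0, 1, 3, 4, 2, 6, 5, 7]
Added edge: 3->2
Position of 3 (2) < position of 2 (4). Old order still valid.
Run Kahn's algorithm (break ties by smallest node id):
  initial in-degrees: [0, 1, 3, 0, 0, 2, 0, 2]
  ready (indeg=0): [0, 3, 4, 6]
  pop 0: indeg[1]->0; indeg[7]->1 | ready=[1, 3, 4, 6] | order so far=[0]
  pop 1: indeg[2]->2 | ready=[3, 4, 6] | order so far=[0, 1]
  pop 3: indeg[2]->1; indeg[7]->0 | ready=[4, 6, 7] | order so far=[0, 1, 3]
  pop 4: indeg[2]->0 | ready=[2, 6, 7] | order so far=[0, 1, 3, 4]
  pop 2: indeg[5]->1 | ready=[6, 7] | order so far=[0, 1, 3, 4, 2]
  pop 6: indeg[5]->0 | ready=[5, 7] | order so far=[0, 1, 3, 4, 2, 6]
  pop 5: no out-edges | ready=[7] | order so far=[0, 1, 3, 4, 2, 6, 5]
  pop 7: no out-edges | ready=[] | order so far=[0, 1, 3, 4, 2, 6, 5, 7]
  Result: [0, 1, 3, 4, 2, 6, 5, 7]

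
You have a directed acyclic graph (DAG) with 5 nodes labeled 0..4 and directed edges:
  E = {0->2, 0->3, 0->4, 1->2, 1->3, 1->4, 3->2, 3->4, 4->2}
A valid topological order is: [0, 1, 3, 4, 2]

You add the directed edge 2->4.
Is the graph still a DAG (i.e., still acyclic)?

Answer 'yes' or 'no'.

Given toposort: [0, 1, 3, 4, 2]
Position of 2: index 4; position of 4: index 3
New edge 2->4: backward (u after v in old order)
Backward edge: old toposort is now invalid. Check if this creates a cycle.
Does 4 already reach 2? Reachable from 4: [2, 4]. YES -> cycle!
Still a DAG? no

Answer: no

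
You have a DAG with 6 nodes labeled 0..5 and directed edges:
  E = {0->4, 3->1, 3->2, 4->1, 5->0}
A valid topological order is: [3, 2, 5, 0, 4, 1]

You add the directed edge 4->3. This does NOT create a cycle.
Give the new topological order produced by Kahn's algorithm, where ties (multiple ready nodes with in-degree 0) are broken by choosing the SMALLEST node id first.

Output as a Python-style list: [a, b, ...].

Answer: [5, 0, 4, 3, 1, 2]

Derivation:
Old toposort: [3, 2, 5, 0, 4, 1]
Added edge: 4->3
Position of 4 (4) > position of 3 (0). Must reorder: 4 must now come before 3.
Run Kahn's algorithm (break ties by smallest node id):
  initial in-degrees: [1, 2, 1, 1, 1, 0]
  ready (indeg=0): [5]
  pop 5: indeg[0]->0 | ready=[0] | order so far=[5]
  pop 0: indeg[4]->0 | ready=[4] | order so far=[5, 0]
  pop 4: indeg[1]->1; indeg[3]->0 | ready=[3] | order so far=[5, 0, 4]
  pop 3: indeg[1]->0; indeg[2]->0 | ready=[1, 2] | order so far=[5, 0, 4, 3]
  pop 1: no out-edges | ready=[2] | order so far=[5, 0, 4, 3, 1]
  pop 2: no out-edges | ready=[] | order so far=[5, 0, 4, 3, 1, 2]
  Result: [5, 0, 4, 3, 1, 2]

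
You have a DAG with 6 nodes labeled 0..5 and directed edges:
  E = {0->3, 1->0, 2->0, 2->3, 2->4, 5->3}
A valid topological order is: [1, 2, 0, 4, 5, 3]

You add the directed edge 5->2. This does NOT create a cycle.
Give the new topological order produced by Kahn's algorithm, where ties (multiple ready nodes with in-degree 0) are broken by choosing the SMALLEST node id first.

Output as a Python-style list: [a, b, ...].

Old toposort: [1, 2, 0, 4, 5, 3]
Added edge: 5->2
Position of 5 (4) > position of 2 (1). Must reorder: 5 must now come before 2.
Run Kahn's algorithm (break ties by smallest node id):
  initial in-degrees: [2, 0, 1, 3, 1, 0]
  ready (indeg=0): [1, 5]
  pop 1: indeg[0]->1 | ready=[5] | order so far=[1]
  pop 5: indeg[2]->0; indeg[3]->2 | ready=[2] | order so far=[1, 5]
  pop 2: indeg[0]->0; indeg[3]->1; indeg[4]->0 | ready=[0, 4] | order so far=[1, 5, 2]
  pop 0: indeg[3]->0 | ready=[3, 4] | order so far=[1, 5, 2, 0]
  pop 3: no out-edges | ready=[4] | order so far=[1, 5, 2, 0, 3]
  pop 4: no out-edges | ready=[] | order so far=[1, 5, 2, 0, 3, 4]
  Result: [1, 5, 2, 0, 3, 4]

Answer: [1, 5, 2, 0, 3, 4]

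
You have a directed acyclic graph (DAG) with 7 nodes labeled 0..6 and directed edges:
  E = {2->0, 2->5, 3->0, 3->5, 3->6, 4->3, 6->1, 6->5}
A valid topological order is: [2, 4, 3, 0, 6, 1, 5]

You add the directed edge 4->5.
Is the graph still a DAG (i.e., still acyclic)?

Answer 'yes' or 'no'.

Given toposort: [2, 4, 3, 0, 6, 1, 5]
Position of 4: index 1; position of 5: index 6
New edge 4->5: forward
Forward edge: respects the existing order. Still a DAG, same toposort still valid.
Still a DAG? yes

Answer: yes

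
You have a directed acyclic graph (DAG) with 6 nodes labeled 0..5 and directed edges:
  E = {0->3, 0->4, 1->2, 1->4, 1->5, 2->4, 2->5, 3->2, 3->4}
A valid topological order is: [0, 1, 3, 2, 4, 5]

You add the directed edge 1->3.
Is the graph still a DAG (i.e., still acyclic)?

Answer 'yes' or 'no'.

Answer: yes

Derivation:
Given toposort: [0, 1, 3, 2, 4, 5]
Position of 1: index 1; position of 3: index 2
New edge 1->3: forward
Forward edge: respects the existing order. Still a DAG, same toposort still valid.
Still a DAG? yes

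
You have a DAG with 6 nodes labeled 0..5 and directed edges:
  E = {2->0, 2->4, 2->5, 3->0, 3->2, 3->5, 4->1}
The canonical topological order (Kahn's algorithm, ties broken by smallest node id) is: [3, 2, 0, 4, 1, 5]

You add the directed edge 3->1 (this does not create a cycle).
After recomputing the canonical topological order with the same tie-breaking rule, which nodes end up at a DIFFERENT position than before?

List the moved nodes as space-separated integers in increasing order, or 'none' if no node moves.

Old toposort: [3, 2, 0, 4, 1, 5]
Added edge 3->1
Recompute Kahn (smallest-id tiebreak):
  initial in-degrees: [2, 2, 1, 0, 1, 2]
  ready (indeg=0): [3]
  pop 3: indeg[0]->1; indeg[1]->1; indeg[2]->0; indeg[5]->1 | ready=[2] | order so far=[3]
  pop 2: indeg[0]->0; indeg[4]->0; indeg[5]->0 | ready=[0, 4, 5] | order so far=[3, 2]
  pop 0: no out-edges | ready=[4, 5] | order so far=[3, 2, 0]
  pop 4: indeg[1]->0 | ready=[1, 5] | order so far=[3, 2, 0, 4]
  pop 1: no out-edges | ready=[5] | order so far=[3, 2, 0, 4, 1]
  pop 5: no out-edges | ready=[] | order so far=[3, 2, 0, 4, 1, 5]
New canonical toposort: [3, 2, 0, 4, 1, 5]
Compare positions:
  Node 0: index 2 -> 2 (same)
  Node 1: index 4 -> 4 (same)
  Node 2: index 1 -> 1 (same)
  Node 3: index 0 -> 0 (same)
  Node 4: index 3 -> 3 (same)
  Node 5: index 5 -> 5 (same)
Nodes that changed position: none

Answer: none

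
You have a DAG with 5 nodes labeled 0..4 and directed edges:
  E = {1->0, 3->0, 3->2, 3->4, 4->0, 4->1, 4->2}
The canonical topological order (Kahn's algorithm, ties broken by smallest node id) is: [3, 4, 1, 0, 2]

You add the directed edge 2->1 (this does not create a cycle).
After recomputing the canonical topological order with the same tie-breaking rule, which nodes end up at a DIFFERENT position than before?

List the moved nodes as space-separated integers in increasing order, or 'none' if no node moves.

Answer: 0 1 2

Derivation:
Old toposort: [3, 4, 1, 0, 2]
Added edge 2->1
Recompute Kahn (smallest-id tiebreak):
  initial in-degrees: [3, 2, 2, 0, 1]
  ready (indeg=0): [3]
  pop 3: indeg[0]->2; indeg[2]->1; indeg[4]->0 | ready=[4] | order so far=[3]
  pop 4: indeg[0]->1; indeg[1]->1; indeg[2]->0 | ready=[2] | order so far=[3, 4]
  pop 2: indeg[1]->0 | ready=[1] | order so far=[3, 4, 2]
  pop 1: indeg[0]->0 | ready=[0] | order so far=[3, 4, 2, 1]
  pop 0: no out-edges | ready=[] | order so far=[3, 4, 2, 1, 0]
New canonical toposort: [3, 4, 2, 1, 0]
Compare positions:
  Node 0: index 3 -> 4 (moved)
  Node 1: index 2 -> 3 (moved)
  Node 2: index 4 -> 2 (moved)
  Node 3: index 0 -> 0 (same)
  Node 4: index 1 -> 1 (same)
Nodes that changed position: 0 1 2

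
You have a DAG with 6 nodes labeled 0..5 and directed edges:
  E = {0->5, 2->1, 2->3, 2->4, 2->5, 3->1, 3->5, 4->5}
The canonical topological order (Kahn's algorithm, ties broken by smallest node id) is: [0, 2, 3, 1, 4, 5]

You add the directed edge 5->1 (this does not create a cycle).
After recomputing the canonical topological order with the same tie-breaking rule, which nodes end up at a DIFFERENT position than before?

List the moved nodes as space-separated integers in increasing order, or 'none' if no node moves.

Old toposort: [0, 2, 3, 1, 4, 5]
Added edge 5->1
Recompute Kahn (smallest-id tiebreak):
  initial in-degrees: [0, 3, 0, 1, 1, 4]
  ready (indeg=0): [0, 2]
  pop 0: indeg[5]->3 | ready=[2] | order so far=[0]
  pop 2: indeg[1]->2; indeg[3]->0; indeg[4]->0; indeg[5]->2 | ready=[3, 4] | order so far=[0, 2]
  pop 3: indeg[1]->1; indeg[5]->1 | ready=[4] | order so far=[0, 2, 3]
  pop 4: indeg[5]->0 | ready=[5] | order so far=[0, 2, 3, 4]
  pop 5: indeg[1]->0 | ready=[1] | order so far=[0, 2, 3, 4, 5]
  pop 1: no out-edges | ready=[] | order so far=[0, 2, 3, 4, 5, 1]
New canonical toposort: [0, 2, 3, 4, 5, 1]
Compare positions:
  Node 0: index 0 -> 0 (same)
  Node 1: index 3 -> 5 (moved)
  Node 2: index 1 -> 1 (same)
  Node 3: index 2 -> 2 (same)
  Node 4: index 4 -> 3 (moved)
  Node 5: index 5 -> 4 (moved)
Nodes that changed position: 1 4 5

Answer: 1 4 5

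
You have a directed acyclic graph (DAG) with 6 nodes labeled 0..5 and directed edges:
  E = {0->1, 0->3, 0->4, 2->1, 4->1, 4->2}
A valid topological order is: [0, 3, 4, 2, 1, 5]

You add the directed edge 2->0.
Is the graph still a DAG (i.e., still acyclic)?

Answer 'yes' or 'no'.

Given toposort: [0, 3, 4, 2, 1, 5]
Position of 2: index 3; position of 0: index 0
New edge 2->0: backward (u after v in old order)
Backward edge: old toposort is now invalid. Check if this creates a cycle.
Does 0 already reach 2? Reachable from 0: [0, 1, 2, 3, 4]. YES -> cycle!
Still a DAG? no

Answer: no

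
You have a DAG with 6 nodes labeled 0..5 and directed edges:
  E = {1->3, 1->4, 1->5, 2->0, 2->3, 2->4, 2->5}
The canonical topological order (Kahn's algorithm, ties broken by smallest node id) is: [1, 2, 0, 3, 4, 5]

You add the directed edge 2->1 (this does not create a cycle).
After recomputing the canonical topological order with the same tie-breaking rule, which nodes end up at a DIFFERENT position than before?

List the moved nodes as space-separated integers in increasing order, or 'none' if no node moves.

Answer: 0 1 2

Derivation:
Old toposort: [1, 2, 0, 3, 4, 5]
Added edge 2->1
Recompute Kahn (smallest-id tiebreak):
  initial in-degrees: [1, 1, 0, 2, 2, 2]
  ready (indeg=0): [2]
  pop 2: indeg[0]->0; indeg[1]->0; indeg[3]->1; indeg[4]->1; indeg[5]->1 | ready=[0, 1] | order so far=[2]
  pop 0: no out-edges | ready=[1] | order so far=[2, 0]
  pop 1: indeg[3]->0; indeg[4]->0; indeg[5]->0 | ready=[3, 4, 5] | order so far=[2, 0, 1]
  pop 3: no out-edges | ready=[4, 5] | order so far=[2, 0, 1, 3]
  pop 4: no out-edges | ready=[5] | order so far=[2, 0, 1, 3, 4]
  pop 5: no out-edges | ready=[] | order so far=[2, 0, 1, 3, 4, 5]
New canonical toposort: [2, 0, 1, 3, 4, 5]
Compare positions:
  Node 0: index 2 -> 1 (moved)
  Node 1: index 0 -> 2 (moved)
  Node 2: index 1 -> 0 (moved)
  Node 3: index 3 -> 3 (same)
  Node 4: index 4 -> 4 (same)
  Node 5: index 5 -> 5 (same)
Nodes that changed position: 0 1 2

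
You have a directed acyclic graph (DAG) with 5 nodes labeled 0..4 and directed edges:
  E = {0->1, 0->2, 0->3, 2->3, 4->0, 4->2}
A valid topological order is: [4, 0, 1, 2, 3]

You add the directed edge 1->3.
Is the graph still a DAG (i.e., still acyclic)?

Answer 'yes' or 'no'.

Given toposort: [4, 0, 1, 2, 3]
Position of 1: index 2; position of 3: index 4
New edge 1->3: forward
Forward edge: respects the existing order. Still a DAG, same toposort still valid.
Still a DAG? yes

Answer: yes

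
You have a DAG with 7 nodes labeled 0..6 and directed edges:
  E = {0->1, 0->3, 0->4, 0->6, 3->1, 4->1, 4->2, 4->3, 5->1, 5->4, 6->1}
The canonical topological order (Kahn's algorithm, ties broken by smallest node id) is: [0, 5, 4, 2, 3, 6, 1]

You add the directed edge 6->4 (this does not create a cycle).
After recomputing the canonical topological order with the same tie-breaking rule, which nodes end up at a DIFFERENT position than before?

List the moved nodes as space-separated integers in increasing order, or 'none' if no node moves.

Answer: 2 3 4 6

Derivation:
Old toposort: [0, 5, 4, 2, 3, 6, 1]
Added edge 6->4
Recompute Kahn (smallest-id tiebreak):
  initial in-degrees: [0, 5, 1, 2, 3, 0, 1]
  ready (indeg=0): [0, 5]
  pop 0: indeg[1]->4; indeg[3]->1; indeg[4]->2; indeg[6]->0 | ready=[5, 6] | order so far=[0]
  pop 5: indeg[1]->3; indeg[4]->1 | ready=[6] | order so far=[0, 5]
  pop 6: indeg[1]->2; indeg[4]->0 | ready=[4] | order so far=[0, 5, 6]
  pop 4: indeg[1]->1; indeg[2]->0; indeg[3]->0 | ready=[2, 3] | order so far=[0, 5, 6, 4]
  pop 2: no out-edges | ready=[3] | order so far=[0, 5, 6, 4, 2]
  pop 3: indeg[1]->0 | ready=[1] | order so far=[0, 5, 6, 4, 2, 3]
  pop 1: no out-edges | ready=[] | order so far=[0, 5, 6, 4, 2, 3, 1]
New canonical toposort: [0, 5, 6, 4, 2, 3, 1]
Compare positions:
  Node 0: index 0 -> 0 (same)
  Node 1: index 6 -> 6 (same)
  Node 2: index 3 -> 4 (moved)
  Node 3: index 4 -> 5 (moved)
  Node 4: index 2 -> 3 (moved)
  Node 5: index 1 -> 1 (same)
  Node 6: index 5 -> 2 (moved)
Nodes that changed position: 2 3 4 6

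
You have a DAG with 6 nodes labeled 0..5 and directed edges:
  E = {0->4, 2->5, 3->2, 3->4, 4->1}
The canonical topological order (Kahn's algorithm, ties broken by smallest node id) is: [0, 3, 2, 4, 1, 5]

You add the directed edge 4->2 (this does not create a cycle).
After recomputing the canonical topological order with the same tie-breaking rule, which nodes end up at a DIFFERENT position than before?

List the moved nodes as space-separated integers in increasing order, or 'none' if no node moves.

Old toposort: [0, 3, 2, 4, 1, 5]
Added edge 4->2
Recompute Kahn (smallest-id tiebreak):
  initial in-degrees: [0, 1, 2, 0, 2, 1]
  ready (indeg=0): [0, 3]
  pop 0: indeg[4]->1 | ready=[3] | order so far=[0]
  pop 3: indeg[2]->1; indeg[4]->0 | ready=[4] | order so far=[0, 3]
  pop 4: indeg[1]->0; indeg[2]->0 | ready=[1, 2] | order so far=[0, 3, 4]
  pop 1: no out-edges | ready=[2] | order so far=[0, 3, 4, 1]
  pop 2: indeg[5]->0 | ready=[5] | order so far=[0, 3, 4, 1, 2]
  pop 5: no out-edges | ready=[] | order so far=[0, 3, 4, 1, 2, 5]
New canonical toposort: [0, 3, 4, 1, 2, 5]
Compare positions:
  Node 0: index 0 -> 0 (same)
  Node 1: index 4 -> 3 (moved)
  Node 2: index 2 -> 4 (moved)
  Node 3: index 1 -> 1 (same)
  Node 4: index 3 -> 2 (moved)
  Node 5: index 5 -> 5 (same)
Nodes that changed position: 1 2 4

Answer: 1 2 4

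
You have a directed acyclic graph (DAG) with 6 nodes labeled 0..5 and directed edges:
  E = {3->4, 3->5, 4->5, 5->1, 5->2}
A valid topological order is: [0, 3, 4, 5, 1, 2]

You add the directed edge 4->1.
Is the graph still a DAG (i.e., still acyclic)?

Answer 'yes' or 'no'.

Answer: yes

Derivation:
Given toposort: [0, 3, 4, 5, 1, 2]
Position of 4: index 2; position of 1: index 4
New edge 4->1: forward
Forward edge: respects the existing order. Still a DAG, same toposort still valid.
Still a DAG? yes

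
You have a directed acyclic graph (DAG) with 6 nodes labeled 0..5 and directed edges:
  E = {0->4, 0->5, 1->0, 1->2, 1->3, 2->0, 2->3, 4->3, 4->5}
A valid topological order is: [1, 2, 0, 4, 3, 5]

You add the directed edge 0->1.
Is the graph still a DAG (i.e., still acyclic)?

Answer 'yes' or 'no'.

Given toposort: [1, 2, 0, 4, 3, 5]
Position of 0: index 2; position of 1: index 0
New edge 0->1: backward (u after v in old order)
Backward edge: old toposort is now invalid. Check if this creates a cycle.
Does 1 already reach 0? Reachable from 1: [0, 1, 2, 3, 4, 5]. YES -> cycle!
Still a DAG? no

Answer: no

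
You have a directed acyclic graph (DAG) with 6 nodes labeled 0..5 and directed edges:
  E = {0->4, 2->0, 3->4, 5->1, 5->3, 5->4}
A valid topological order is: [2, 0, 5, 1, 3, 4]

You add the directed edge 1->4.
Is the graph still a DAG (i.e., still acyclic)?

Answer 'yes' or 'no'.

Given toposort: [2, 0, 5, 1, 3, 4]
Position of 1: index 3; position of 4: index 5
New edge 1->4: forward
Forward edge: respects the existing order. Still a DAG, same toposort still valid.
Still a DAG? yes

Answer: yes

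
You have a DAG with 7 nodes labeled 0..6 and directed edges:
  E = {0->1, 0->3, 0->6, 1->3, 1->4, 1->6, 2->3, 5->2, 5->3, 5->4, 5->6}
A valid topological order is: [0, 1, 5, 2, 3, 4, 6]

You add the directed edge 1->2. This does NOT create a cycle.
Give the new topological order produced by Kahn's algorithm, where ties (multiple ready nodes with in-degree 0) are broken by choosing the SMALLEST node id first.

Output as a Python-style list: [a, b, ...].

Old toposort: [0, 1, 5, 2, 3, 4, 6]
Added edge: 1->2
Position of 1 (1) < position of 2 (3). Old order still valid.
Run Kahn's algorithm (break ties by smallest node id):
  initial in-degrees: [0, 1, 2, 4, 2, 0, 3]
  ready (indeg=0): [0, 5]
  pop 0: indeg[1]->0; indeg[3]->3; indeg[6]->2 | ready=[1, 5] | order so far=[0]
  pop 1: indeg[2]->1; indeg[3]->2; indeg[4]->1; indeg[6]->1 | ready=[5] | order so far=[0, 1]
  pop 5: indeg[2]->0; indeg[3]->1; indeg[4]->0; indeg[6]->0 | ready=[2, 4, 6] | order so far=[0, 1, 5]
  pop 2: indeg[3]->0 | ready=[3, 4, 6] | order so far=[0, 1, 5, 2]
  pop 3: no out-edges | ready=[4, 6] | order so far=[0, 1, 5, 2, 3]
  pop 4: no out-edges | ready=[6] | order so far=[0, 1, 5, 2, 3, 4]
  pop 6: no out-edges | ready=[] | order so far=[0, 1, 5, 2, 3, 4, 6]
  Result: [0, 1, 5, 2, 3, 4, 6]

Answer: [0, 1, 5, 2, 3, 4, 6]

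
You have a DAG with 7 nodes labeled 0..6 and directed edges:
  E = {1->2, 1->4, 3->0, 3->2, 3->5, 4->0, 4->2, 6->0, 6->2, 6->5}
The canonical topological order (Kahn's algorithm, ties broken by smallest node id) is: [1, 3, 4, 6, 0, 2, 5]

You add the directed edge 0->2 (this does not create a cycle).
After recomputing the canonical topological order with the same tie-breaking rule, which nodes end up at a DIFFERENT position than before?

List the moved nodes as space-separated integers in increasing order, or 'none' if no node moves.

Answer: none

Derivation:
Old toposort: [1, 3, 4, 6, 0, 2, 5]
Added edge 0->2
Recompute Kahn (smallest-id tiebreak):
  initial in-degrees: [3, 0, 5, 0, 1, 2, 0]
  ready (indeg=0): [1, 3, 6]
  pop 1: indeg[2]->4; indeg[4]->0 | ready=[3, 4, 6] | order so far=[1]
  pop 3: indeg[0]->2; indeg[2]->3; indeg[5]->1 | ready=[4, 6] | order so far=[1, 3]
  pop 4: indeg[0]->1; indeg[2]->2 | ready=[6] | order so far=[1, 3, 4]
  pop 6: indeg[0]->0; indeg[2]->1; indeg[5]->0 | ready=[0, 5] | order so far=[1, 3, 4, 6]
  pop 0: indeg[2]->0 | ready=[2, 5] | order so far=[1, 3, 4, 6, 0]
  pop 2: no out-edges | ready=[5] | order so far=[1, 3, 4, 6, 0, 2]
  pop 5: no out-edges | ready=[] | order so far=[1, 3, 4, 6, 0, 2, 5]
New canonical toposort: [1, 3, 4, 6, 0, 2, 5]
Compare positions:
  Node 0: index 4 -> 4 (same)
  Node 1: index 0 -> 0 (same)
  Node 2: index 5 -> 5 (same)
  Node 3: index 1 -> 1 (same)
  Node 4: index 2 -> 2 (same)
  Node 5: index 6 -> 6 (same)
  Node 6: index 3 -> 3 (same)
Nodes that changed position: none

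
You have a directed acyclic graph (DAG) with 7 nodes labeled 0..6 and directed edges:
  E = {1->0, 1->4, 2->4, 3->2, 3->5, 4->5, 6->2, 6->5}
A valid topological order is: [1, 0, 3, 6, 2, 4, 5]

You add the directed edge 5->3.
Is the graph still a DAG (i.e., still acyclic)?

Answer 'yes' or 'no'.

Answer: no

Derivation:
Given toposort: [1, 0, 3, 6, 2, 4, 5]
Position of 5: index 6; position of 3: index 2
New edge 5->3: backward (u after v in old order)
Backward edge: old toposort is now invalid. Check if this creates a cycle.
Does 3 already reach 5? Reachable from 3: [2, 3, 4, 5]. YES -> cycle!
Still a DAG? no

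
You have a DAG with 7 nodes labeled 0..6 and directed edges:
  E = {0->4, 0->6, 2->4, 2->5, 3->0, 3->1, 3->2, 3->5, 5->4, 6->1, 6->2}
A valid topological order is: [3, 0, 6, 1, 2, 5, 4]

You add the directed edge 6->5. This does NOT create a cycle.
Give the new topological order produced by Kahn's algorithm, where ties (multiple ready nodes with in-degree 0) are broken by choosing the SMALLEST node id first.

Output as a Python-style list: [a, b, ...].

Old toposort: [3, 0, 6, 1, 2, 5, 4]
Added edge: 6->5
Position of 6 (2) < position of 5 (5). Old order still valid.
Run Kahn's algorithm (break ties by smallest node id):
  initial in-degrees: [1, 2, 2, 0, 3, 3, 1]
  ready (indeg=0): [3]
  pop 3: indeg[0]->0; indeg[1]->1; indeg[2]->1; indeg[5]->2 | ready=[0] | order so far=[3]
  pop 0: indeg[4]->2; indeg[6]->0 | ready=[6] | order so far=[3, 0]
  pop 6: indeg[1]->0; indeg[2]->0; indeg[5]->1 | ready=[1, 2] | order so far=[3, 0, 6]
  pop 1: no out-edges | ready=[2] | order so far=[3, 0, 6, 1]
  pop 2: indeg[4]->1; indeg[5]->0 | ready=[5] | order so far=[3, 0, 6, 1, 2]
  pop 5: indeg[4]->0 | ready=[4] | order so far=[3, 0, 6, 1, 2, 5]
  pop 4: no out-edges | ready=[] | order so far=[3, 0, 6, 1, 2, 5, 4]
  Result: [3, 0, 6, 1, 2, 5, 4]

Answer: [3, 0, 6, 1, 2, 5, 4]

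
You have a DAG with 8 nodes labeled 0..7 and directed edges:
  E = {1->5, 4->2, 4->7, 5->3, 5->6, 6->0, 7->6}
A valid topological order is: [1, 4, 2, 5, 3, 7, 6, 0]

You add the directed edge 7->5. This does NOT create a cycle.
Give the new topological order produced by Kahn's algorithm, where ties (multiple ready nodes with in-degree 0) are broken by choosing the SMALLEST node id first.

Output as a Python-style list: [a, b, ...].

Answer: [1, 4, 2, 7, 5, 3, 6, 0]

Derivation:
Old toposort: [1, 4, 2, 5, 3, 7, 6, 0]
Added edge: 7->5
Position of 7 (5) > position of 5 (3). Must reorder: 7 must now come before 5.
Run Kahn's algorithm (break ties by smallest node id):
  initial in-degrees: [1, 0, 1, 1, 0, 2, 2, 1]
  ready (indeg=0): [1, 4]
  pop 1: indeg[5]->1 | ready=[4] | order so far=[1]
  pop 4: indeg[2]->0; indeg[7]->0 | ready=[2, 7] | order so far=[1, 4]
  pop 2: no out-edges | ready=[7] | order so far=[1, 4, 2]
  pop 7: indeg[5]->0; indeg[6]->1 | ready=[5] | order so far=[1, 4, 2, 7]
  pop 5: indeg[3]->0; indeg[6]->0 | ready=[3, 6] | order so far=[1, 4, 2, 7, 5]
  pop 3: no out-edges | ready=[6] | order so far=[1, 4, 2, 7, 5, 3]
  pop 6: indeg[0]->0 | ready=[0] | order so far=[1, 4, 2, 7, 5, 3, 6]
  pop 0: no out-edges | ready=[] | order so far=[1, 4, 2, 7, 5, 3, 6, 0]
  Result: [1, 4, 2, 7, 5, 3, 6, 0]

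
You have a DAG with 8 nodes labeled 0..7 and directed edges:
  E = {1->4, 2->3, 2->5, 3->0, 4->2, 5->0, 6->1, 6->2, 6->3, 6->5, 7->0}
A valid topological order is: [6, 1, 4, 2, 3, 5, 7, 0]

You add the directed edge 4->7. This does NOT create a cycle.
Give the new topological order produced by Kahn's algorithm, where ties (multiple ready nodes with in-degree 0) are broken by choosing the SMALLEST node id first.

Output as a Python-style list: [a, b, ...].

Answer: [6, 1, 4, 2, 3, 5, 7, 0]

Derivation:
Old toposort: [6, 1, 4, 2, 3, 5, 7, 0]
Added edge: 4->7
Position of 4 (2) < position of 7 (6). Old order still valid.
Run Kahn's algorithm (break ties by smallest node id):
  initial in-degrees: [3, 1, 2, 2, 1, 2, 0, 1]
  ready (indeg=0): [6]
  pop 6: indeg[1]->0; indeg[2]->1; indeg[3]->1; indeg[5]->1 | ready=[1] | order so far=[6]
  pop 1: indeg[4]->0 | ready=[4] | order so far=[6, 1]
  pop 4: indeg[2]->0; indeg[7]->0 | ready=[2, 7] | order so far=[6, 1, 4]
  pop 2: indeg[3]->0; indeg[5]->0 | ready=[3, 5, 7] | order so far=[6, 1, 4, 2]
  pop 3: indeg[0]->2 | ready=[5, 7] | order so far=[6, 1, 4, 2, 3]
  pop 5: indeg[0]->1 | ready=[7] | order so far=[6, 1, 4, 2, 3, 5]
  pop 7: indeg[0]->0 | ready=[0] | order so far=[6, 1, 4, 2, 3, 5, 7]
  pop 0: no out-edges | ready=[] | order so far=[6, 1, 4, 2, 3, 5, 7, 0]
  Result: [6, 1, 4, 2, 3, 5, 7, 0]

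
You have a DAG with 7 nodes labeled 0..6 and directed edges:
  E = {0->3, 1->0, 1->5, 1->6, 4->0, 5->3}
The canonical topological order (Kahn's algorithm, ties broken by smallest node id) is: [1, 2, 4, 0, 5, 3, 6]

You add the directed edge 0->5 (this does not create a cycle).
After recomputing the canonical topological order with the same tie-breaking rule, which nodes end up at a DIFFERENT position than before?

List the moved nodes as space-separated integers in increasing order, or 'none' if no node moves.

Old toposort: [1, 2, 4, 0, 5, 3, 6]
Added edge 0->5
Recompute Kahn (smallest-id tiebreak):
  initial in-degrees: [2, 0, 0, 2, 0, 2, 1]
  ready (indeg=0): [1, 2, 4]
  pop 1: indeg[0]->1; indeg[5]->1; indeg[6]->0 | ready=[2, 4, 6] | order so far=[1]
  pop 2: no out-edges | ready=[4, 6] | order so far=[1, 2]
  pop 4: indeg[0]->0 | ready=[0, 6] | order so far=[1, 2, 4]
  pop 0: indeg[3]->1; indeg[5]->0 | ready=[5, 6] | order so far=[1, 2, 4, 0]
  pop 5: indeg[3]->0 | ready=[3, 6] | order so far=[1, 2, 4, 0, 5]
  pop 3: no out-edges | ready=[6] | order so far=[1, 2, 4, 0, 5, 3]
  pop 6: no out-edges | ready=[] | order so far=[1, 2, 4, 0, 5, 3, 6]
New canonical toposort: [1, 2, 4, 0, 5, 3, 6]
Compare positions:
  Node 0: index 3 -> 3 (same)
  Node 1: index 0 -> 0 (same)
  Node 2: index 1 -> 1 (same)
  Node 3: index 5 -> 5 (same)
  Node 4: index 2 -> 2 (same)
  Node 5: index 4 -> 4 (same)
  Node 6: index 6 -> 6 (same)
Nodes that changed position: none

Answer: none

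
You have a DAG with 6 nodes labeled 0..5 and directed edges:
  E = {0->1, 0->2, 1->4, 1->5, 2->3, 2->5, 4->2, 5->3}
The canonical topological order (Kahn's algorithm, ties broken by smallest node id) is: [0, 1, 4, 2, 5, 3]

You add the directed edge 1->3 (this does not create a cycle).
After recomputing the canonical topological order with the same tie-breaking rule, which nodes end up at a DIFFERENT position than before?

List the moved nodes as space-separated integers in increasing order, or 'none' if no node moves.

Old toposort: [0, 1, 4, 2, 5, 3]
Added edge 1->3
Recompute Kahn (smallest-id tiebreak):
  initial in-degrees: [0, 1, 2, 3, 1, 2]
  ready (indeg=0): [0]
  pop 0: indeg[1]->0; indeg[2]->1 | ready=[1] | order so far=[0]
  pop 1: indeg[3]->2; indeg[4]->0; indeg[5]->1 | ready=[4] | order so far=[0, 1]
  pop 4: indeg[2]->0 | ready=[2] | order so far=[0, 1, 4]
  pop 2: indeg[3]->1; indeg[5]->0 | ready=[5] | order so far=[0, 1, 4, 2]
  pop 5: indeg[3]->0 | ready=[3] | order so far=[0, 1, 4, 2, 5]
  pop 3: no out-edges | ready=[] | order so far=[0, 1, 4, 2, 5, 3]
New canonical toposort: [0, 1, 4, 2, 5, 3]
Compare positions:
  Node 0: index 0 -> 0 (same)
  Node 1: index 1 -> 1 (same)
  Node 2: index 3 -> 3 (same)
  Node 3: index 5 -> 5 (same)
  Node 4: index 2 -> 2 (same)
  Node 5: index 4 -> 4 (same)
Nodes that changed position: none

Answer: none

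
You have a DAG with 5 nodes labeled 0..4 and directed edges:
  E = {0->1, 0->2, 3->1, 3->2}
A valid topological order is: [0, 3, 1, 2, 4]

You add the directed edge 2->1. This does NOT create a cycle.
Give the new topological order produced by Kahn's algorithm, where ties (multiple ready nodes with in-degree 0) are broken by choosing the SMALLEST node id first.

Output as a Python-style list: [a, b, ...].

Answer: [0, 3, 2, 1, 4]

Derivation:
Old toposort: [0, 3, 1, 2, 4]
Added edge: 2->1
Position of 2 (3) > position of 1 (2). Must reorder: 2 must now come before 1.
Run Kahn's algorithm (break ties by smallest node id):
  initial in-degrees: [0, 3, 2, 0, 0]
  ready (indeg=0): [0, 3, 4]
  pop 0: indeg[1]->2; indeg[2]->1 | ready=[3, 4] | order so far=[0]
  pop 3: indeg[1]->1; indeg[2]->0 | ready=[2, 4] | order so far=[0, 3]
  pop 2: indeg[1]->0 | ready=[1, 4] | order so far=[0, 3, 2]
  pop 1: no out-edges | ready=[4] | order so far=[0, 3, 2, 1]
  pop 4: no out-edges | ready=[] | order so far=[0, 3, 2, 1, 4]
  Result: [0, 3, 2, 1, 4]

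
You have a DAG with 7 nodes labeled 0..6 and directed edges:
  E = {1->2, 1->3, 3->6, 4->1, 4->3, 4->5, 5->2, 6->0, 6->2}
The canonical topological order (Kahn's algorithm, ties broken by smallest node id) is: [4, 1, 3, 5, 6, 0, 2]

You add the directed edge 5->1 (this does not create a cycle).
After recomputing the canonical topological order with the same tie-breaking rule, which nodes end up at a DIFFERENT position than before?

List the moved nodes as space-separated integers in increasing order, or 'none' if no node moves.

Old toposort: [4, 1, 3, 5, 6, 0, 2]
Added edge 5->1
Recompute Kahn (smallest-id tiebreak):
  initial in-degrees: [1, 2, 3, 2, 0, 1, 1]
  ready (indeg=0): [4]
  pop 4: indeg[1]->1; indeg[3]->1; indeg[5]->0 | ready=[5] | order so far=[4]
  pop 5: indeg[1]->0; indeg[2]->2 | ready=[1] | order so far=[4, 5]
  pop 1: indeg[2]->1; indeg[3]->0 | ready=[3] | order so far=[4, 5, 1]
  pop 3: indeg[6]->0 | ready=[6] | order so far=[4, 5, 1, 3]
  pop 6: indeg[0]->0; indeg[2]->0 | ready=[0, 2] | order so far=[4, 5, 1, 3, 6]
  pop 0: no out-edges | ready=[2] | order so far=[4, 5, 1, 3, 6, 0]
  pop 2: no out-edges | ready=[] | order so far=[4, 5, 1, 3, 6, 0, 2]
New canonical toposort: [4, 5, 1, 3, 6, 0, 2]
Compare positions:
  Node 0: index 5 -> 5 (same)
  Node 1: index 1 -> 2 (moved)
  Node 2: index 6 -> 6 (same)
  Node 3: index 2 -> 3 (moved)
  Node 4: index 0 -> 0 (same)
  Node 5: index 3 -> 1 (moved)
  Node 6: index 4 -> 4 (same)
Nodes that changed position: 1 3 5

Answer: 1 3 5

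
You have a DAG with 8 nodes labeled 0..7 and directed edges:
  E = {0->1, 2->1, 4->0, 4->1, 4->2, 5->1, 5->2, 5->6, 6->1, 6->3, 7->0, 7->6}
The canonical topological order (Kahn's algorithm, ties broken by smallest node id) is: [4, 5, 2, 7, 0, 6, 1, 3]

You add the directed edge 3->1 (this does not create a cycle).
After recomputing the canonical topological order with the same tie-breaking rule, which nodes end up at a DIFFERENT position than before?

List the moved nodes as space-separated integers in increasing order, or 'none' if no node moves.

Answer: 1 3

Derivation:
Old toposort: [4, 5, 2, 7, 0, 6, 1, 3]
Added edge 3->1
Recompute Kahn (smallest-id tiebreak):
  initial in-degrees: [2, 6, 2, 1, 0, 0, 2, 0]
  ready (indeg=0): [4, 5, 7]
  pop 4: indeg[0]->1; indeg[1]->5; indeg[2]->1 | ready=[5, 7] | order so far=[4]
  pop 5: indeg[1]->4; indeg[2]->0; indeg[6]->1 | ready=[2, 7] | order so far=[4, 5]
  pop 2: indeg[1]->3 | ready=[7] | order so far=[4, 5, 2]
  pop 7: indeg[0]->0; indeg[6]->0 | ready=[0, 6] | order so far=[4, 5, 2, 7]
  pop 0: indeg[1]->2 | ready=[6] | order so far=[4, 5, 2, 7, 0]
  pop 6: indeg[1]->1; indeg[3]->0 | ready=[3] | order so far=[4, 5, 2, 7, 0, 6]
  pop 3: indeg[1]->0 | ready=[1] | order so far=[4, 5, 2, 7, 0, 6, 3]
  pop 1: no out-edges | ready=[] | order so far=[4, 5, 2, 7, 0, 6, 3, 1]
New canonical toposort: [4, 5, 2, 7, 0, 6, 3, 1]
Compare positions:
  Node 0: index 4 -> 4 (same)
  Node 1: index 6 -> 7 (moved)
  Node 2: index 2 -> 2 (same)
  Node 3: index 7 -> 6 (moved)
  Node 4: index 0 -> 0 (same)
  Node 5: index 1 -> 1 (same)
  Node 6: index 5 -> 5 (same)
  Node 7: index 3 -> 3 (same)
Nodes that changed position: 1 3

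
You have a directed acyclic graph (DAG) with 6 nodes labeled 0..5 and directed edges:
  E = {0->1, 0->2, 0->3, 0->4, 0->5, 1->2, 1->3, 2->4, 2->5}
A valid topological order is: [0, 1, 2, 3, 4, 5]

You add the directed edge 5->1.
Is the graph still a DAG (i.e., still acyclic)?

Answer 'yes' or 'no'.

Given toposort: [0, 1, 2, 3, 4, 5]
Position of 5: index 5; position of 1: index 1
New edge 5->1: backward (u after v in old order)
Backward edge: old toposort is now invalid. Check if this creates a cycle.
Does 1 already reach 5? Reachable from 1: [1, 2, 3, 4, 5]. YES -> cycle!
Still a DAG? no

Answer: no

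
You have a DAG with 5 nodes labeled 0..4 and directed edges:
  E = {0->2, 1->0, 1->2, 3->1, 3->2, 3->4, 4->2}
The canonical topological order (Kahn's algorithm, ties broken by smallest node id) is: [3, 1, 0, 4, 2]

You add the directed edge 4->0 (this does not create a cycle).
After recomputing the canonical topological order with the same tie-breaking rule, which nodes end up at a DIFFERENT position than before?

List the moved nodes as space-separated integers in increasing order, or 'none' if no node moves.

Answer: 0 4

Derivation:
Old toposort: [3, 1, 0, 4, 2]
Added edge 4->0
Recompute Kahn (smallest-id tiebreak):
  initial in-degrees: [2, 1, 4, 0, 1]
  ready (indeg=0): [3]
  pop 3: indeg[1]->0; indeg[2]->3; indeg[4]->0 | ready=[1, 4] | order so far=[3]
  pop 1: indeg[0]->1; indeg[2]->2 | ready=[4] | order so far=[3, 1]
  pop 4: indeg[0]->0; indeg[2]->1 | ready=[0] | order so far=[3, 1, 4]
  pop 0: indeg[2]->0 | ready=[2] | order so far=[3, 1, 4, 0]
  pop 2: no out-edges | ready=[] | order so far=[3, 1, 4, 0, 2]
New canonical toposort: [3, 1, 4, 0, 2]
Compare positions:
  Node 0: index 2 -> 3 (moved)
  Node 1: index 1 -> 1 (same)
  Node 2: index 4 -> 4 (same)
  Node 3: index 0 -> 0 (same)
  Node 4: index 3 -> 2 (moved)
Nodes that changed position: 0 4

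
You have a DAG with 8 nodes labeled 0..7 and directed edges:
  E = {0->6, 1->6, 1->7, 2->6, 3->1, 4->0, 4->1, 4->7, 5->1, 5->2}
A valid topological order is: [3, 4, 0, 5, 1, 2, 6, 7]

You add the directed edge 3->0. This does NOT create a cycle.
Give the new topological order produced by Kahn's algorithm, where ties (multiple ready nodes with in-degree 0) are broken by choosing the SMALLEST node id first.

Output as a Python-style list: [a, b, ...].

Old toposort: [3, 4, 0, 5, 1, 2, 6, 7]
Added edge: 3->0
Position of 3 (0) < position of 0 (2). Old order still valid.
Run Kahn's algorithm (break ties by smallest node id):
  initial in-degrees: [2, 3, 1, 0, 0, 0, 3, 2]
  ready (indeg=0): [3, 4, 5]
  pop 3: indeg[0]->1; indeg[1]->2 | ready=[4, 5] | order so far=[3]
  pop 4: indeg[0]->0; indeg[1]->1; indeg[7]->1 | ready=[0, 5] | order so far=[3, 4]
  pop 0: indeg[6]->2 | ready=[5] | order so far=[3, 4, 0]
  pop 5: indeg[1]->0; indeg[2]->0 | ready=[1, 2] | order so far=[3, 4, 0, 5]
  pop 1: indeg[6]->1; indeg[7]->0 | ready=[2, 7] | order so far=[3, 4, 0, 5, 1]
  pop 2: indeg[6]->0 | ready=[6, 7] | order so far=[3, 4, 0, 5, 1, 2]
  pop 6: no out-edges | ready=[7] | order so far=[3, 4, 0, 5, 1, 2, 6]
  pop 7: no out-edges | ready=[] | order so far=[3, 4, 0, 5, 1, 2, 6, 7]
  Result: [3, 4, 0, 5, 1, 2, 6, 7]

Answer: [3, 4, 0, 5, 1, 2, 6, 7]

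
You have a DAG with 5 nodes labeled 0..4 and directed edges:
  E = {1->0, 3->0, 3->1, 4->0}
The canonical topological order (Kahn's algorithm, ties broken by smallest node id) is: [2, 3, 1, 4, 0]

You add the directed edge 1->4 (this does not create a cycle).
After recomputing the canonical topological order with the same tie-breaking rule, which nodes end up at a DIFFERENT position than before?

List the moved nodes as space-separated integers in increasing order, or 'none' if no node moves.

Answer: none

Derivation:
Old toposort: [2, 3, 1, 4, 0]
Added edge 1->4
Recompute Kahn (smallest-id tiebreak):
  initial in-degrees: [3, 1, 0, 0, 1]
  ready (indeg=0): [2, 3]
  pop 2: no out-edges | ready=[3] | order so far=[2]
  pop 3: indeg[0]->2; indeg[1]->0 | ready=[1] | order so far=[2, 3]
  pop 1: indeg[0]->1; indeg[4]->0 | ready=[4] | order so far=[2, 3, 1]
  pop 4: indeg[0]->0 | ready=[0] | order so far=[2, 3, 1, 4]
  pop 0: no out-edges | ready=[] | order so far=[2, 3, 1, 4, 0]
New canonical toposort: [2, 3, 1, 4, 0]
Compare positions:
  Node 0: index 4 -> 4 (same)
  Node 1: index 2 -> 2 (same)
  Node 2: index 0 -> 0 (same)
  Node 3: index 1 -> 1 (same)
  Node 4: index 3 -> 3 (same)
Nodes that changed position: none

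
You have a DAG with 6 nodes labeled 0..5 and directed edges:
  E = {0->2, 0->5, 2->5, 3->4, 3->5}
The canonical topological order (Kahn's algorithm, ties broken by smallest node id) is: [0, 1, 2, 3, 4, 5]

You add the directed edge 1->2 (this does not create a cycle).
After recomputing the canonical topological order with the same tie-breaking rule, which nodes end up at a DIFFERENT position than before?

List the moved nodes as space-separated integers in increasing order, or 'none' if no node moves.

Old toposort: [0, 1, 2, 3, 4, 5]
Added edge 1->2
Recompute Kahn (smallest-id tiebreak):
  initial in-degrees: [0, 0, 2, 0, 1, 3]
  ready (indeg=0): [0, 1, 3]
  pop 0: indeg[2]->1; indeg[5]->2 | ready=[1, 3] | order so far=[0]
  pop 1: indeg[2]->0 | ready=[2, 3] | order so far=[0, 1]
  pop 2: indeg[5]->1 | ready=[3] | order so far=[0, 1, 2]
  pop 3: indeg[4]->0; indeg[5]->0 | ready=[4, 5] | order so far=[0, 1, 2, 3]
  pop 4: no out-edges | ready=[5] | order so far=[0, 1, 2, 3, 4]
  pop 5: no out-edges | ready=[] | order so far=[0, 1, 2, 3, 4, 5]
New canonical toposort: [0, 1, 2, 3, 4, 5]
Compare positions:
  Node 0: index 0 -> 0 (same)
  Node 1: index 1 -> 1 (same)
  Node 2: index 2 -> 2 (same)
  Node 3: index 3 -> 3 (same)
  Node 4: index 4 -> 4 (same)
  Node 5: index 5 -> 5 (same)
Nodes that changed position: none

Answer: none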